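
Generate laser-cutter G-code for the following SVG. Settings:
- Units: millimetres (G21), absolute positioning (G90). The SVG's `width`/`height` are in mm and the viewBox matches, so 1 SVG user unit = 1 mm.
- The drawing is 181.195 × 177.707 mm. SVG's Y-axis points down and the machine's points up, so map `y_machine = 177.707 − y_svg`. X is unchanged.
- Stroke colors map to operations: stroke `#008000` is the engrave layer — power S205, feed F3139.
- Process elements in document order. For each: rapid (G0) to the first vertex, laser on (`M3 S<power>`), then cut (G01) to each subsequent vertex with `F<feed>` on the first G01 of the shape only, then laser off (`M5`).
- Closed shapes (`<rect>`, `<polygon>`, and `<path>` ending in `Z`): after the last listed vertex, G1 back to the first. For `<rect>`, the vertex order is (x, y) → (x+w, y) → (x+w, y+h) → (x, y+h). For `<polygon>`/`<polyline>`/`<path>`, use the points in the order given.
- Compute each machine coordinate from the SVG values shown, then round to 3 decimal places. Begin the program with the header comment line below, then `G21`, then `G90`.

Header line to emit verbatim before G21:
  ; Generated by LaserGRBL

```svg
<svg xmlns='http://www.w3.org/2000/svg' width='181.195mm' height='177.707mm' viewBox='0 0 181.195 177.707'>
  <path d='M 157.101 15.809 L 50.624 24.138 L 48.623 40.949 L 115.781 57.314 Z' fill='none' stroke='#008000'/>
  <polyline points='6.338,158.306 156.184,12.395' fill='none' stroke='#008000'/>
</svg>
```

1 u = 1 mm; y_m = 177.707 − y.

[1] `<path>` closed polygon, #008000→engrave S205 F3139: (157.101,161.898) → (50.624,153.569) → (48.623,136.758) → (115.781,120.393) → (157.101,161.898) (closed)

[2] `<polyline>` line segment, #008000→engrave S205 F3139: (6.338,19.401) → (156.184,165.312)

; Generated by LaserGRBL
G21
G90
G0 X157.101 Y161.898
M3 S205
G01 X50.624 Y153.569 F3139
G01 X48.623 Y136.758
G01 X115.781 Y120.393
G01 X157.101 Y161.898
M5
G0 X6.338 Y19.401
M3 S205
G01 X156.184 Y165.312 F3139
M5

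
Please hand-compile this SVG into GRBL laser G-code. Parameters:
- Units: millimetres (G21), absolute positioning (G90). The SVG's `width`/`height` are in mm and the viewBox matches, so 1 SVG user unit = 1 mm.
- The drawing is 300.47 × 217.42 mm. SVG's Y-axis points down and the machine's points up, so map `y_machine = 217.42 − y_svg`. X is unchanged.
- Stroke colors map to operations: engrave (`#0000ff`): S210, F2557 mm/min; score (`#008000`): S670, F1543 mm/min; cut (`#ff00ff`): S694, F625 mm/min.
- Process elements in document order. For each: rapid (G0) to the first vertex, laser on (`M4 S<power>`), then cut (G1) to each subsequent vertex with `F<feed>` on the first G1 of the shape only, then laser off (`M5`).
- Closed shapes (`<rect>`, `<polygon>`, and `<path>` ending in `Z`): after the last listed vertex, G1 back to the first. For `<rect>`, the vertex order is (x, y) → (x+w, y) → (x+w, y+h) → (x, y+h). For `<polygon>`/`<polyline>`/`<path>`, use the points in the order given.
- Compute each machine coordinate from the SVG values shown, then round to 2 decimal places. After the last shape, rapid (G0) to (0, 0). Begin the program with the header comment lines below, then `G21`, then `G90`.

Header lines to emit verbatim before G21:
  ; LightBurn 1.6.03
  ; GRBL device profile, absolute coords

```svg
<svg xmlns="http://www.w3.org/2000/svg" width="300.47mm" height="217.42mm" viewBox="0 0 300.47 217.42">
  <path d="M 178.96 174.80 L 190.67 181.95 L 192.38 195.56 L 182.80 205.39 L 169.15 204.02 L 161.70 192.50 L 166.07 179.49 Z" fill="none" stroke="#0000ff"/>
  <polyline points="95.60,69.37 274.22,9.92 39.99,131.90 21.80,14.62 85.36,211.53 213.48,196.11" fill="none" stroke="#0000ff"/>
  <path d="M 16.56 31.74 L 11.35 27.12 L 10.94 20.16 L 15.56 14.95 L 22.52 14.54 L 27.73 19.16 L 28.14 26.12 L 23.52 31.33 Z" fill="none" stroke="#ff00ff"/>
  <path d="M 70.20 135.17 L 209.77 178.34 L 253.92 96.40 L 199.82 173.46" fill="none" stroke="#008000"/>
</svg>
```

; LightBurn 1.6.03
; GRBL device profile, absolute coords
G21
G90
G0 X178.96 Y42.62
M4 S210
G1 X190.67 Y35.47 F2557
G1 X192.38 Y21.86
G1 X182.80 Y12.03
G1 X169.15 Y13.40
G1 X161.70 Y24.92
G1 X166.07 Y37.93
G1 X178.96 Y42.62
M5
G0 X95.60 Y148.05
M4 S210
G1 X274.22 Y207.50 F2557
G1 X39.99 Y85.52
G1 X21.80 Y202.80
G1 X85.36 Y5.89
G1 X213.48 Y21.31
M5
G0 X16.56 Y185.68
M4 S694
G1 X11.35 Y190.30 F625
G1 X10.94 Y197.26
G1 X15.56 Y202.47
G1 X22.52 Y202.88
G1 X27.73 Y198.26
G1 X28.14 Y191.30
G1 X23.52 Y186.09
G1 X16.56 Y185.68
M5
G0 X70.20 Y82.25
M4 S670
G1 X209.77 Y39.08 F1543
G1 X253.92 Y121.02
G1 X199.82 Y43.96
M5
G0 X0.00 Y0.00

viewBox `0 0 300.47 217.42` with mm width/height → 1 unit = 1 mm. Flip: y_m = 217.42 − y_svg.

**Shape 1** — `<path>` regular polygon, stroke `#0000ff` → engrave (S210, F2557). Machine vertices: (178.96,42.62) → (190.67,35.47) → (192.38,21.86) → (182.80,12.03) → (169.15,13.40) → (161.70,24.92) → (166.07,37.93) → (178.96,42.62). Closed: final G1 returns to the first vertex.

**Shape 2** — `<polyline>` open polyline, stroke `#0000ff` → engrave (S210, F2557). Machine vertices: (95.60,148.05) → (274.22,207.50) → (39.99,85.52) → (21.80,202.80) → (85.36,5.89) → (213.48,21.31). Open path.

**Shape 3** — `<path>` regular polygon, stroke `#ff00ff` → cut (S694, F625). Machine vertices: (16.56,185.68) → (11.35,190.30) → (10.94,197.26) → (15.56,202.47) → (22.52,202.88) → (27.73,198.26) → (28.14,191.30) → (23.52,186.09) → (16.56,185.68). Closed: final G1 returns to the first vertex.

**Shape 4** — `<path>` open polyline, stroke `#008000` → score (S670, F1543). Machine vertices: (70.20,82.25) → (209.77,39.08) → (253.92,121.02) → (199.82,43.96). Open path.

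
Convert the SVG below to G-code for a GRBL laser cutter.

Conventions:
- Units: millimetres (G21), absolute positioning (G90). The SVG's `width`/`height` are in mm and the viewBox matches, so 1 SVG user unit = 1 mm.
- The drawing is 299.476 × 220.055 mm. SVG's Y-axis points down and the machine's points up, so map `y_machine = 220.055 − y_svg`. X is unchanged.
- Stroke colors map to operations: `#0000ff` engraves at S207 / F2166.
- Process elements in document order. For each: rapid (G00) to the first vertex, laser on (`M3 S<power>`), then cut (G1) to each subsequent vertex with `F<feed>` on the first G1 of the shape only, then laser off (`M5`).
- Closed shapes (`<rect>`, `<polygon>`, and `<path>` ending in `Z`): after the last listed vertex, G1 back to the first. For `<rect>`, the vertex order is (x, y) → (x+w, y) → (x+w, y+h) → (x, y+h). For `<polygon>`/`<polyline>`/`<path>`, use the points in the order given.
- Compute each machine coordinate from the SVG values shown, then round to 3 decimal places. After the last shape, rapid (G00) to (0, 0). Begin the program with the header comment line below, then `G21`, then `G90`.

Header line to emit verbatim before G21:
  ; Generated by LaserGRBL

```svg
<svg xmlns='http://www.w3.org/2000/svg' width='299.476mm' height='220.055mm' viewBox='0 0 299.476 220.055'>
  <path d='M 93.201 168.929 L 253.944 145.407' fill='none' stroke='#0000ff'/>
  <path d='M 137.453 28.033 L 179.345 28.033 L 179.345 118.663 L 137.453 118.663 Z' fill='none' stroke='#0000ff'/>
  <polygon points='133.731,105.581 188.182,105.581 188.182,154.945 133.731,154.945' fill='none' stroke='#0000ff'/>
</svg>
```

; Generated by LaserGRBL
G21
G90
G00 X93.201 Y51.126
M3 S207
G1 X253.944 Y74.648 F2166
M5
G00 X137.453 Y192.022
M3 S207
G1 X179.345 Y192.022 F2166
G1 X179.345 Y101.392
G1 X137.453 Y101.392
G1 X137.453 Y192.022
M5
G00 X133.731 Y114.474
M3 S207
G1 X188.182 Y114.474 F2166
G1 X188.182 Y65.110
G1 X133.731 Y65.110
G1 X133.731 Y114.474
M5
G00 X0.000 Y0.000

1 u = 1 mm; y_m = 220.055 − y.

[1] `<path>` line segment, #0000ff→engrave S207 F2166: (93.201,51.126) → (253.944,74.648)

[2] `<path>` rectangle, #0000ff→engrave S207 F2166: (137.453,192.022) → (179.345,192.022) → (179.345,101.392) → (137.453,101.392) → (137.453,192.022) (closed)

[3] `<polygon>` rectangle, #0000ff→engrave S207 F2166: (133.731,114.474) → (188.182,114.474) → (188.182,65.110) → (133.731,65.110) → (133.731,114.474) (closed)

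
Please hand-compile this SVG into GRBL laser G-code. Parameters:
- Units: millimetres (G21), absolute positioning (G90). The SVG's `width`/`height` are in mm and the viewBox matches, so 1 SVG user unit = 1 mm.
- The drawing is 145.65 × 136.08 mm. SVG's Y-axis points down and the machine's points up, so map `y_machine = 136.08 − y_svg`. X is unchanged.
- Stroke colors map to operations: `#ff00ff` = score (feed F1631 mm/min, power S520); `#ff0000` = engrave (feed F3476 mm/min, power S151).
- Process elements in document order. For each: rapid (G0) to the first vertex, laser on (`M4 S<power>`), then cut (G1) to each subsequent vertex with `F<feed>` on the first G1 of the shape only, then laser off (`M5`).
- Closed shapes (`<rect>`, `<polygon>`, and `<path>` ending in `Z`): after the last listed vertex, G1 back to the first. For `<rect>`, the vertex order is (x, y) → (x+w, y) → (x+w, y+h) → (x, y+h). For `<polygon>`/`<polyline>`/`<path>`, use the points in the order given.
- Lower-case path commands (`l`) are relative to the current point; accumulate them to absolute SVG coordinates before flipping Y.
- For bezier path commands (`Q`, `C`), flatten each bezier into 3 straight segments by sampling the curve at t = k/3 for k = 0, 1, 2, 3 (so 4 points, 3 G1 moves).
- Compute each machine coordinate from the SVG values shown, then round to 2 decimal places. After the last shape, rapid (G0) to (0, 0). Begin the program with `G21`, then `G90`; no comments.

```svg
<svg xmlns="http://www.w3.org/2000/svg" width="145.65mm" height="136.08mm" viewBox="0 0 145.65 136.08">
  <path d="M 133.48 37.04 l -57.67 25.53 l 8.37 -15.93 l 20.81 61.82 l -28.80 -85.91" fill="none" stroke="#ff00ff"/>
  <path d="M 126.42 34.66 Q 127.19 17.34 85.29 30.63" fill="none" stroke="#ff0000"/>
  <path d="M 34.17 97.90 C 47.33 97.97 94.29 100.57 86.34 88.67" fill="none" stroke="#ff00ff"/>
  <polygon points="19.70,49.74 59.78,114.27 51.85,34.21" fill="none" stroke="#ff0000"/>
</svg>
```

G21
G90
G0 X133.48 Y99.04
M4 S520
G1 X75.81 Y73.51 F1631
G1 X84.18 Y89.44
G1 X104.99 Y27.62
G1 X76.19 Y113.53
M5
G0 X126.42 Y101.42
M4 S151
G1 X122.19 Y109.57 F3476
G1 X108.48 Y110.91
G1 X85.29 Y105.45
M5
G0 X34.17 Y38.18
M4 S520
G1 X55.31 Y37.90 F1631
G1 X79.27 Y39.71
G1 X86.34 Y47.41
M5
G0 X19.70 Y86.34
M4 S151
G1 X59.78 Y21.81 F3476
G1 X51.85 Y101.87
G1 X19.70 Y86.34
M5
G0 X0.00 Y0.00

1 u = 1 mm; y_m = 136.08 − y.

[1] `<path>` open polyline, #ff00ff→score S520 F1631: (133.48,99.04) → (75.81,73.51) → (84.18,89.44) → (104.99,27.62) → (76.19,113.53)

[2] `<path>` quadratic bezier, #ff0000→engrave S151 F3476: (126.42,101.42) → (122.19,109.57) → (108.48,110.91) → (85.29,105.45)

[3] `<path>` cubic bezier, #ff00ff→score S520 F1631: (34.17,38.18) → (55.31,37.90) → (79.27,39.71) → (86.34,47.41)

[4] `<polygon>` closed polygon, #ff0000→engrave S151 F3476: (19.70,86.34) → (59.78,21.81) → (51.85,101.87) → (19.70,86.34) (closed)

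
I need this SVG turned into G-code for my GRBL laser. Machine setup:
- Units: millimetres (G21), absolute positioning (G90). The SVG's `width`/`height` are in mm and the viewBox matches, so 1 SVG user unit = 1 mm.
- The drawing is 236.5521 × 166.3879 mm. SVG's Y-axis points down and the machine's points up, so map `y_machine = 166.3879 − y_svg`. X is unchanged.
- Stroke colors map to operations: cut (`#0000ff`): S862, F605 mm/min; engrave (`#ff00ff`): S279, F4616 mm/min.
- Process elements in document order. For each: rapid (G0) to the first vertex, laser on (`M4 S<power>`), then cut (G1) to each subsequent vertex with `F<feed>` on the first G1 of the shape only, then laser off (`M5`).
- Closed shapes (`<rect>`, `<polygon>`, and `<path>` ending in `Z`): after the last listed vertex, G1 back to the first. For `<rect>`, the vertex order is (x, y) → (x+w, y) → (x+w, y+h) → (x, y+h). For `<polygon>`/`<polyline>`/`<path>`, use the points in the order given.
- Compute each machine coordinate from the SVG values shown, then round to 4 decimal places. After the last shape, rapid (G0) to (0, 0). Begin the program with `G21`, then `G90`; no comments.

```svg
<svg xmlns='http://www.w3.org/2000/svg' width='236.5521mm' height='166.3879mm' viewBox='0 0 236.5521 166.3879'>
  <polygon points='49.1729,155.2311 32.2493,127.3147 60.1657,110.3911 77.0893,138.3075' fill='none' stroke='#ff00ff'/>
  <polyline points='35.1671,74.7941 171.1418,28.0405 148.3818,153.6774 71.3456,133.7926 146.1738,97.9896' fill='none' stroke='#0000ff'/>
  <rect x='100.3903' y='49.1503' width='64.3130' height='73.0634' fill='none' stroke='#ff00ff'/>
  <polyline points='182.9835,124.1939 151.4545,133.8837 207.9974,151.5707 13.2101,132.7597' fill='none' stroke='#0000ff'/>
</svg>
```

Since the viewBox matches the mm dimensions, user units are millimetres directly. The only transform is the Y-flip y_m = 166.3879 − y_svg.

Shape 1 is a regular polygon drawn with `<polygon>`. Its stroke #ff00ff means engrave at S279, F4616. After flipping Y the toolpath is (49.1729,11.1568) → (32.2493,39.0732) → (60.1657,55.9968) → (77.0893,28.0804) → (49.1729,11.1568), returning to the start.

Shape 2 is a open polyline drawn with `<polyline>`. Its stroke #0000ff means cut at S862, F605. After flipping Y the toolpath is (35.1671,91.5938) → (171.1418,138.3474) → (148.3818,12.7105) → (71.3456,32.5953) → (146.1738,68.3983).

Shape 3 is a rectangle drawn with `<rect>`. Its stroke #ff00ff means engrave at S279, F4616. After flipping Y the toolpath is (100.3903,117.2376) → (164.7033,117.2376) → (164.7033,44.1742) → (100.3903,44.1742) → (100.3903,117.2376), returning to the start.

Shape 4 is a open polyline drawn with `<polyline>`. Its stroke #0000ff means cut at S862, F605. After flipping Y the toolpath is (182.9835,42.1940) → (151.4545,32.5042) → (207.9974,14.8172) → (13.2101,33.6282).

G21
G90
G0 X49.1729 Y11.1568
M4 S279
G1 X32.2493 Y39.0732 F4616
G1 X60.1657 Y55.9968
G1 X77.0893 Y28.0804
G1 X49.1729 Y11.1568
M5
G0 X35.1671 Y91.5938
M4 S862
G1 X171.1418 Y138.3474 F605
G1 X148.3818 Y12.7105
G1 X71.3456 Y32.5953
G1 X146.1738 Y68.3983
M5
G0 X100.3903 Y117.2376
M4 S279
G1 X164.7033 Y117.2376 F4616
G1 X164.7033 Y44.1742
G1 X100.3903 Y44.1742
G1 X100.3903 Y117.2376
M5
G0 X182.9835 Y42.1940
M4 S862
G1 X151.4545 Y32.5042 F605
G1 X207.9974 Y14.8172
G1 X13.2101 Y33.6282
M5
G0 X0.0000 Y0.0000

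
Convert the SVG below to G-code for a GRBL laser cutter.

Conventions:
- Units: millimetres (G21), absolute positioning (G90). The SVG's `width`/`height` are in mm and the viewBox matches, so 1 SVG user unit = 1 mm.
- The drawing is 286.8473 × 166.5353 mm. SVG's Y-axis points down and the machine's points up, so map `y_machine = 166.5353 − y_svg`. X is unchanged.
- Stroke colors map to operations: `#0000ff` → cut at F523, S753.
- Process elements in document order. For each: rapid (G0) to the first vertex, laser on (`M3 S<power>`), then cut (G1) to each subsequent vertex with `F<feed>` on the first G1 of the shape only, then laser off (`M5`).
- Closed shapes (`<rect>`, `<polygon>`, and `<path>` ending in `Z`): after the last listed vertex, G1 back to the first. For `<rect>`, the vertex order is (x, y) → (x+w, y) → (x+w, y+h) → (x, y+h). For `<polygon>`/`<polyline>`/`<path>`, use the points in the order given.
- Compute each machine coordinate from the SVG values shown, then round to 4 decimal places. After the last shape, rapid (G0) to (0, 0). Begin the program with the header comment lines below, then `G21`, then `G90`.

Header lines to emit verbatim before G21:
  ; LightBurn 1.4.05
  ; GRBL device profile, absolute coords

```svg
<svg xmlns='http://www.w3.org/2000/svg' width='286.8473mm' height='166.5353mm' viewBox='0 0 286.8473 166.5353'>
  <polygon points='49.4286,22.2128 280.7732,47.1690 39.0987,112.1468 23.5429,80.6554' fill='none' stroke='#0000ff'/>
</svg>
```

; LightBurn 1.4.05
; GRBL device profile, absolute coords
G21
G90
G0 X49.4286 Y144.3225
M3 S753
G1 X280.7732 Y119.3663 F523
G1 X39.0987 Y54.3885
G1 X23.5429 Y85.8799
G1 X49.4286 Y144.3225
M5
G0 X0.0000 Y0.0000

1 u = 1 mm; y_m = 166.5353 − y.

[1] `<polygon>` closed polygon, #0000ff→cut S753 F523: (49.4286,144.3225) → (280.7732,119.3663) → (39.0987,54.3885) → (23.5429,85.8799) → (49.4286,144.3225) (closed)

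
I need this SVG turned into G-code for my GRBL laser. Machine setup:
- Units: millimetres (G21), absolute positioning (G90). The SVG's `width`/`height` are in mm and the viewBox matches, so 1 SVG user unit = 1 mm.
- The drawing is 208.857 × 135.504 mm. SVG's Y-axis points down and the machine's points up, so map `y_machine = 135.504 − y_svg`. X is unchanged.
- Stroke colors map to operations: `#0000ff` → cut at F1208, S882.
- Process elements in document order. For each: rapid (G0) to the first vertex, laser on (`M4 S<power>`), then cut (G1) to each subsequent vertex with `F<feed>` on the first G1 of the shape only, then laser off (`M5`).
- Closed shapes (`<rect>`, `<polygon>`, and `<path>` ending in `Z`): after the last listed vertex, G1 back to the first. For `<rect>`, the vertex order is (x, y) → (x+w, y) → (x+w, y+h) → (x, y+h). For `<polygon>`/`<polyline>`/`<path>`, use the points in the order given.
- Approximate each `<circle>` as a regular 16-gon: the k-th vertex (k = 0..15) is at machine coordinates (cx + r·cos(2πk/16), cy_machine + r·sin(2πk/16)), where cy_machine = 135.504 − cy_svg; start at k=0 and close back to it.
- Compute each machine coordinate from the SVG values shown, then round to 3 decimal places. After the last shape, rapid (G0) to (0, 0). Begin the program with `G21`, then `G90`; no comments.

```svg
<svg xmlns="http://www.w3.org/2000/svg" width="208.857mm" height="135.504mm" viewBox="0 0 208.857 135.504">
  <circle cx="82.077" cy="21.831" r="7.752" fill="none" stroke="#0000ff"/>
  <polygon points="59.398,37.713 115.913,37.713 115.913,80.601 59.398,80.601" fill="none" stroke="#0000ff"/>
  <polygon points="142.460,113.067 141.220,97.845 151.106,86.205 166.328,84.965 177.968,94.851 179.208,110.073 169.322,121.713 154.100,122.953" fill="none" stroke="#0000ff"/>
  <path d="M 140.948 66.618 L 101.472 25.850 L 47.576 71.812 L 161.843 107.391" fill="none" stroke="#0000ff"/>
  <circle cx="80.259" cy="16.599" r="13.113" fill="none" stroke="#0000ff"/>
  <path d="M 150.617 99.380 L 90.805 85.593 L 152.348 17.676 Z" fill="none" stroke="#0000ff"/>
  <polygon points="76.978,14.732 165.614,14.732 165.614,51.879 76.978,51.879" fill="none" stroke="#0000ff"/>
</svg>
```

G21
G90
G0 X89.829 Y113.673
M4 S882
G1 X89.239 Y116.640 F1208
G1 X87.558 Y119.154
G1 X85.044 Y120.835
G1 X82.077 Y121.425
G1 X79.110 Y120.835
G1 X76.596 Y119.154
G1 X74.915 Y116.640
G1 X74.325 Y113.673
G1 X74.915 Y110.706
G1 X76.596 Y108.192
G1 X79.110 Y106.511
G1 X82.077 Y105.921
G1 X85.044 Y106.511
G1 X87.558 Y108.192
G1 X89.239 Y110.706
G1 X89.829 Y113.673
M5
G0 X59.398 Y97.791
M4 S882
G1 X115.913 Y97.791 F1208
G1 X115.913 Y54.903
G1 X59.398 Y54.903
G1 X59.398 Y97.791
M5
G0 X142.460 Y22.437
M4 S882
G1 X141.220 Y37.659 F1208
G1 X151.106 Y49.299
G1 X166.328 Y50.539
G1 X177.968 Y40.653
G1 X179.208 Y25.431
G1 X169.322 Y13.791
G1 X154.100 Y12.551
G1 X142.460 Y22.437
M5
G0 X140.948 Y68.886
M4 S882
G1 X101.472 Y109.654 F1208
G1 X47.576 Y63.692
G1 X161.843 Y28.113
M5
G0 X93.372 Y118.905
M4 S882
G1 X92.374 Y123.923 F1208
G1 X89.531 Y128.177
G1 X85.277 Y131.020
G1 X80.259 Y132.018
G1 X75.241 Y131.020
G1 X70.987 Y128.177
G1 X68.144 Y123.923
G1 X67.146 Y118.905
G1 X68.144 Y113.887
G1 X70.987 Y109.633
G1 X75.241 Y106.790
G1 X80.259 Y105.792
G1 X85.277 Y106.790
G1 X89.531 Y109.633
G1 X92.374 Y113.887
G1 X93.372 Y118.905
M5
G0 X150.617 Y36.124
M4 S882
G1 X90.805 Y49.911 F1208
G1 X152.348 Y117.828
G1 X150.617 Y36.124
M5
G0 X76.978 Y120.772
M4 S882
G1 X165.614 Y120.772 F1208
G1 X165.614 Y83.625
G1 X76.978 Y83.625
G1 X76.978 Y120.772
M5
G0 X0.000 Y0.000

Since the viewBox matches the mm dimensions, user units are millimetres directly. The only transform is the Y-flip y_m = 135.504 − y_svg.

Shape 1 is a circle drawn with `<circle>`. Its stroke #0000ff means cut at S882, F1208. After flipping Y the toolpath is (89.829,113.673) → (89.239,116.640) → (87.558,119.154) → (85.044,120.835) → (82.077,121.425) → (79.110,120.835) → (76.596,119.154) → (74.915,116.640) → (74.325,113.673) → (74.915,110.706) → (76.596,108.192) → (79.110,106.511) → (82.077,105.921) → (85.044,106.511) → (87.558,108.192) → (89.239,110.706) → (89.829,113.673), returning to the start.

Shape 2 is a rectangle drawn with `<polygon>`. Its stroke #0000ff means cut at S882, F1208. After flipping Y the toolpath is (59.398,97.791) → (115.913,97.791) → (115.913,54.903) → (59.398,54.903) → (59.398,97.791), returning to the start.

Shape 3 is a regular polygon drawn with `<polygon>`. Its stroke #0000ff means cut at S882, F1208. After flipping Y the toolpath is (142.460,22.437) → (141.220,37.659) → (151.106,49.299) → (166.328,50.539) → (177.968,40.653) → (179.208,25.431) → (169.322,13.791) → (154.100,12.551) → (142.460,22.437), returning to the start.

Shape 4 is a open polyline drawn with `<path>`. Its stroke #0000ff means cut at S882, F1208. After flipping Y the toolpath is (140.948,68.886) → (101.472,109.654) → (47.576,63.692) → (161.843,28.113).

Shape 5 is a circle drawn with `<circle>`. Its stroke #0000ff means cut at S882, F1208. After flipping Y the toolpath is (93.372,118.905) → (92.374,123.923) → (89.531,128.177) → (85.277,131.020) → (80.259,132.018) → (75.241,131.020) → (70.987,128.177) → (68.144,123.923) → (67.146,118.905) → (68.144,113.887) → (70.987,109.633) → (75.241,106.790) → (80.259,105.792) → (85.277,106.790) → (89.531,109.633) → (92.374,113.887) → (93.372,118.905), returning to the start.

Shape 6 is a closed polygon drawn with `<path>`. Its stroke #0000ff means cut at S882, F1208. After flipping Y the toolpath is (150.617,36.124) → (90.805,49.911) → (152.348,117.828) → (150.617,36.124), returning to the start.

Shape 7 is a rectangle drawn with `<polygon>`. Its stroke #0000ff means cut at S882, F1208. After flipping Y the toolpath is (76.978,120.772) → (165.614,120.772) → (165.614,83.625) → (76.978,83.625) → (76.978,120.772), returning to the start.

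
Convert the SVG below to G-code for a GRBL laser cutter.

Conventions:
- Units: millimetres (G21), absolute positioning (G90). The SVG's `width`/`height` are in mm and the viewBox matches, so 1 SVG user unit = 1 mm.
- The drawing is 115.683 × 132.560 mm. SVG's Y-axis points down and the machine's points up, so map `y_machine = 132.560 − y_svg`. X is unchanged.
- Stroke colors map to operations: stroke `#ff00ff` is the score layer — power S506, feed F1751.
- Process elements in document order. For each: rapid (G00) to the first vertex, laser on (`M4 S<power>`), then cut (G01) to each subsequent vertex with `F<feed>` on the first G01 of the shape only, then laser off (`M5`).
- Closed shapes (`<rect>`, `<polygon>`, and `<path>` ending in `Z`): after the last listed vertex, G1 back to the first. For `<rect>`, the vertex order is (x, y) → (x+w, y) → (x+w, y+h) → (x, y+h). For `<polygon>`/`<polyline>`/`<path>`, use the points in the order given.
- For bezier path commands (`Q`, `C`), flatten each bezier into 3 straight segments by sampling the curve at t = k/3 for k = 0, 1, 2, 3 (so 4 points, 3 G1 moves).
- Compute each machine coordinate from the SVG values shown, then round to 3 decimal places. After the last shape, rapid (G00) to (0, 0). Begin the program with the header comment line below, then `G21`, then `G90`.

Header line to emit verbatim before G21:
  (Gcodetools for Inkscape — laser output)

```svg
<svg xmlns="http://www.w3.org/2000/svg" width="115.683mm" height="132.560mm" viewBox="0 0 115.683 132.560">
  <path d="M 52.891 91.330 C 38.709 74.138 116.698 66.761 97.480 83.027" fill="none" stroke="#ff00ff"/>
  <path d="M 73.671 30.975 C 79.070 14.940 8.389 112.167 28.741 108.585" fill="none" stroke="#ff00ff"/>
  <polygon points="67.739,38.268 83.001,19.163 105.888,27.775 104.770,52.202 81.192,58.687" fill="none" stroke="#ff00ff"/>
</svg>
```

viewBox `0 0 115.683 132.560` with mm width/height → 1 unit = 1 mm. Flip: y_m = 132.560 − y_svg.

**Shape 1** — `<path>` cubic bezier, stroke `#ff00ff` → score (S506, F1751). Control points (SVG): P0=(52.891,91.330), P1=(38.709,74.138), P2=(116.698,66.761), P3=(97.480,83.027); sampled at t=k/3. Machine vertices: (52.891,41.230) → (62.419,54.638) → (91.310,58.430) → (97.480,49.533). Open path.

**Shape 2** — `<path>` cubic bezier, stroke `#ff00ff` → score (S506, F1751). Control points (SVG): P0=(73.671,30.975), P1=(79.070,14.940), P2=(8.389,112.167), P3=(28.741,108.585); sampled at t=k/3. Machine vertices: (73.671,101.585) → (59.899,87.795) → (32.544,46.067) → (28.741,23.975). Open path.

**Shape 3** — `<polygon>` regular polygon, stroke `#ff00ff` → score (S506, F1751). Machine vertices: (67.739,94.292) → (83.001,113.397) → (105.888,104.785) → (104.770,80.358) → (81.192,73.873) → (67.739,94.292). Closed: final G1 returns to the first vertex.

(Gcodetools for Inkscape — laser output)
G21
G90
G00 X52.891 Y41.230
M4 S506
G01 X62.419 Y54.638 F1751
G01 X91.310 Y58.430
G01 X97.480 Y49.533
M5
G00 X73.671 Y101.585
M4 S506
G01 X59.899 Y87.795 F1751
G01 X32.544 Y46.067
G01 X28.741 Y23.975
M5
G00 X67.739 Y94.292
M4 S506
G01 X83.001 Y113.397 F1751
G01 X105.888 Y104.785
G01 X104.770 Y80.358
G01 X81.192 Y73.873
G01 X67.739 Y94.292
M5
G00 X0.000 Y0.000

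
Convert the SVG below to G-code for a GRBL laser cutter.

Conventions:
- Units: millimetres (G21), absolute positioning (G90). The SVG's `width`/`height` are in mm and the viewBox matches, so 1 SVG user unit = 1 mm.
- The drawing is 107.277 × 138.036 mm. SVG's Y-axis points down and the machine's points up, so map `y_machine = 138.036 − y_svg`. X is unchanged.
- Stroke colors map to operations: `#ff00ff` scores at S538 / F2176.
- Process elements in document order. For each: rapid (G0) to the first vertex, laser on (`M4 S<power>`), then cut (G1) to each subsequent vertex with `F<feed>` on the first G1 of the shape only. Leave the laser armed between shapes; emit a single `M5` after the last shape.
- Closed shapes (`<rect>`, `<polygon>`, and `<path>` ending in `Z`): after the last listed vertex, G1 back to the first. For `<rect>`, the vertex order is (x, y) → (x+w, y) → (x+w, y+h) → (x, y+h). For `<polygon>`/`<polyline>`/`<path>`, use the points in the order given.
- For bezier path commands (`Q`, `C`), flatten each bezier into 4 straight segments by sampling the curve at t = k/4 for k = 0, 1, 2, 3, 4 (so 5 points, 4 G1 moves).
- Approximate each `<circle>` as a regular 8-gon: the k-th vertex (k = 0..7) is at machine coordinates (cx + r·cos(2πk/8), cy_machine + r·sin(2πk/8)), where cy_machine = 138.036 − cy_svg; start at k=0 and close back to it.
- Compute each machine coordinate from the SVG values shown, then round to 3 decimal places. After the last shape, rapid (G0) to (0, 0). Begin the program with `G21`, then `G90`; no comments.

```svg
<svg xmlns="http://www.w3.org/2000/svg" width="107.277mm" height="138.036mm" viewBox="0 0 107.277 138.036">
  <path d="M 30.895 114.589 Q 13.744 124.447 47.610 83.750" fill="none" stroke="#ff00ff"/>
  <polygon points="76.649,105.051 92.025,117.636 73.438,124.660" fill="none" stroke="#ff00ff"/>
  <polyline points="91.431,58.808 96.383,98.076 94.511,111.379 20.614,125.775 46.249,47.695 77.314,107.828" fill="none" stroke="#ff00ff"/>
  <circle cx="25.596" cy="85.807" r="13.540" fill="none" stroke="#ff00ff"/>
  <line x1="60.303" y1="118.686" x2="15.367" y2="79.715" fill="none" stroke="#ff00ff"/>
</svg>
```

viewBox `0 0 107.277 138.036` with mm width/height → 1 unit = 1 mm. Flip: y_m = 138.036 − y_svg.

**Shape 1** — `<path>` quadratic bezier, stroke `#ff00ff` → score (S538, F2176). Control points (SVG): P0=(30.895,114.589), P1=(13.744,124.447), P2=(47.610,83.750); sampled at t=k/4. Machine vertices: (30.895,23.447) → (25.508,21.678) → (26.498,26.228) → (33.866,37.097) → (47.610,54.286). Open path.

**Shape 2** — `<polygon>` regular polygon, stroke `#ff00ff` → score (S538, F2176). Machine vertices: (76.649,32.985) → (92.025,20.400) → (73.438,13.376) → (76.649,32.985). Closed: final G1 returns to the first vertex.

**Shape 3** — `<polyline>` open polyline, stroke `#ff00ff` → score (S538, F2176). Machine vertices: (91.431,79.228) → (96.383,39.960) → (94.511,26.657) → (20.614,12.261) → (46.249,90.341) → (77.314,30.208). Open path.

**Shape 4** — `<circle>` circle, stroke `#ff00ff` → score (S538, F2176). Machine vertices: (39.136,52.229) → (35.170,61.803) → (25.596,65.769) → (16.022,61.803) → (12.056,52.229) → (16.022,42.655) → (25.596,38.689) → (35.170,42.655) → (39.136,52.229). Closed: final G1 returns to the first vertex.

**Shape 5** — `<line>` line segment, stroke `#ff00ff` → score (S538, F2176). Machine vertices: (60.303,19.350) → (15.367,58.321). Open path.

G21
G90
G0 X30.895 Y23.447
M4 S538
G1 X25.508 Y21.678 F2176
G1 X26.498 Y26.228
G1 X33.866 Y37.097
G1 X47.610 Y54.286
G0 X76.649 Y32.985
M4 S538
G1 X92.025 Y20.400 F2176
G1 X73.438 Y13.376
G1 X76.649 Y32.985
G0 X91.431 Y79.228
M4 S538
G1 X96.383 Y39.960 F2176
G1 X94.511 Y26.657
G1 X20.614 Y12.261
G1 X46.249 Y90.341
G1 X77.314 Y30.208
G0 X39.136 Y52.229
M4 S538
G1 X35.170 Y61.803 F2176
G1 X25.596 Y65.769
G1 X16.022 Y61.803
G1 X12.056 Y52.229
G1 X16.022 Y42.655
G1 X25.596 Y38.689
G1 X35.170 Y42.655
G1 X39.136 Y52.229
G0 X60.303 Y19.350
M4 S538
G1 X15.367 Y58.321 F2176
M5
G0 X0.000 Y0.000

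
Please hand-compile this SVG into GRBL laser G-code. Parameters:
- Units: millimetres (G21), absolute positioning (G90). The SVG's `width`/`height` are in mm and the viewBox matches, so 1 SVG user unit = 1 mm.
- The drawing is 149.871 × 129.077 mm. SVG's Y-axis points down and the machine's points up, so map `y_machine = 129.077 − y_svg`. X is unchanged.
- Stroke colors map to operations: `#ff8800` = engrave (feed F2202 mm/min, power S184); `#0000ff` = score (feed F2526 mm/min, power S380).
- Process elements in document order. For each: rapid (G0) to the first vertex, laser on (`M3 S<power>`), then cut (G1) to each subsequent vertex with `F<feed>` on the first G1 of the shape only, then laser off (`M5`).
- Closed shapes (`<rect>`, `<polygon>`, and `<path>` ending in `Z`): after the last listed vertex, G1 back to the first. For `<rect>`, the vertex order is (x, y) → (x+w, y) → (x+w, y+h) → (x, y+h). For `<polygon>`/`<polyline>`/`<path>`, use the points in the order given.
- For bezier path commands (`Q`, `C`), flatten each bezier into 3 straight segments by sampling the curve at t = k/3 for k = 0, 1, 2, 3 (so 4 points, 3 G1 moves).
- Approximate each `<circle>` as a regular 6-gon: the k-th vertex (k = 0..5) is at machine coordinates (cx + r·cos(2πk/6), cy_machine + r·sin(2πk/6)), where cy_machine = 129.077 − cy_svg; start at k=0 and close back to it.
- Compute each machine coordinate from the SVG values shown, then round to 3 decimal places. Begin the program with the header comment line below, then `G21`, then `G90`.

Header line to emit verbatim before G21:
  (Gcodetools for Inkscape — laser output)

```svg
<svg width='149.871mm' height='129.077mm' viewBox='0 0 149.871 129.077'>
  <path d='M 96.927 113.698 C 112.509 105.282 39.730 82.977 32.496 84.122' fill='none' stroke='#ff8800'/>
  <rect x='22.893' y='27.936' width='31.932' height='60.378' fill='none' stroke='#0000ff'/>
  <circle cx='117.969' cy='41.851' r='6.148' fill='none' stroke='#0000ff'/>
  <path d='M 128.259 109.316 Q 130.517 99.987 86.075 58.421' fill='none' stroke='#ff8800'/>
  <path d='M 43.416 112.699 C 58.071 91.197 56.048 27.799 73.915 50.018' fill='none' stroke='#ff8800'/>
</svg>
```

Since the viewBox matches the mm dimensions, user units are millimetres directly. The only transform is the Y-flip y_m = 129.077 − y_svg.

Shape 1 is a cubic bezier drawn with `<path>`. Its stroke #ff8800 means engrave at S184, F2202. After flipping Y the toolpath is (96.927,15.379) → (88.756,27.042) → (55.878,39.666) → (32.496,44.955).

Shape 2 is a rectangle drawn with `<rect>`. Its stroke #0000ff means score at S380, F2526. After flipping Y the toolpath is (22.893,101.141) → (54.825,101.141) → (54.825,40.763) → (22.893,40.763) → (22.893,101.141), returning to the start.

Shape 3 is a circle drawn with `<circle>`. Its stroke #0000ff means score at S380, F2526. After flipping Y the toolpath is (124.117,87.226) → (121.043,92.550) → (114.895,92.550) → (111.821,87.226) → (114.895,81.902) → (121.043,81.902) → (124.117,87.226), returning to the start.

Shape 4 is a quadratic bezier drawn with `<path>`. Its stroke #ff8800 means engrave at S184, F2202. After flipping Y the toolpath is (128.259,19.761) → (124.575,29.562) → (110.514,46.527) → (86.075,70.656).

Shape 5 is a cubic bezier drawn with `<path>`. Its stroke #ff8800 means engrave at S184, F2202. After flipping Y the toolpath is (43.416,16.378) → (53.866,47.123) → (61.324,77.462) → (73.915,79.059).

(Gcodetools for Inkscape — laser output)
G21
G90
G0 X96.927 Y15.379
M3 S184
G1 X88.756 Y27.042 F2202
G1 X55.878 Y39.666
G1 X32.496 Y44.955
M5
G0 X22.893 Y101.141
M3 S380
G1 X54.825 Y101.141 F2526
G1 X54.825 Y40.763
G1 X22.893 Y40.763
G1 X22.893 Y101.141
M5
G0 X124.117 Y87.226
M3 S380
G1 X121.043 Y92.550 F2526
G1 X114.895 Y92.550
G1 X111.821 Y87.226
G1 X114.895 Y81.902
G1 X121.043 Y81.902
G1 X124.117 Y87.226
M5
G0 X128.259 Y19.761
M3 S184
G1 X124.575 Y29.562 F2202
G1 X110.514 Y46.527
G1 X86.075 Y70.656
M5
G0 X43.416 Y16.378
M3 S184
G1 X53.866 Y47.123 F2202
G1 X61.324 Y77.462
G1 X73.915 Y79.059
M5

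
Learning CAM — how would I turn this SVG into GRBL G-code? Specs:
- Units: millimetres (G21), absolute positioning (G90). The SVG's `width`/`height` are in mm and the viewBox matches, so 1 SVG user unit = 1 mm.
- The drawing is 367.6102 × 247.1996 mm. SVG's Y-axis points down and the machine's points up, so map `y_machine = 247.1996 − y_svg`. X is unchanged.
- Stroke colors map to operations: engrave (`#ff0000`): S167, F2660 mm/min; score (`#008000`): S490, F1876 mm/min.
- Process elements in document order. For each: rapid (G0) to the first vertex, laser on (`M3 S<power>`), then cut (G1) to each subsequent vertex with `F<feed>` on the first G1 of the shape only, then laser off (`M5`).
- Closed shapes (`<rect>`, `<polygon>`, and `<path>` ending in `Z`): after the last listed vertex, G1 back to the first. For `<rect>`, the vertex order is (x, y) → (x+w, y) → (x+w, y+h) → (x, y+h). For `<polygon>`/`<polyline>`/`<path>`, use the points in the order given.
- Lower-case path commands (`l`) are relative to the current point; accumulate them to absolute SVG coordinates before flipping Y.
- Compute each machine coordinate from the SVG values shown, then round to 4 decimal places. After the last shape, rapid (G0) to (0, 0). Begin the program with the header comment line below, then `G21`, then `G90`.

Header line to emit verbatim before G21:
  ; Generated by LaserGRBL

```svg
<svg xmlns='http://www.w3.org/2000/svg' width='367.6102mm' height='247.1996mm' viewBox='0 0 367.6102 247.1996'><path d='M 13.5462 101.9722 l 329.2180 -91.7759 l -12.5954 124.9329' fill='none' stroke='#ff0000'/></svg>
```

Since the viewBox matches the mm dimensions, user units are millimetres directly. The only transform is the Y-flip y_m = 247.1996 − y_svg.

Shape 1 is a open polyline drawn with `<path>`. Its stroke #ff0000 means engrave at S167, F2660. After flipping Y the toolpath is (13.5462,145.2274) → (342.7642,237.0033) → (330.1688,112.0704).

; Generated by LaserGRBL
G21
G90
G0 X13.5462 Y145.2274
M3 S167
G1 X342.7642 Y237.0033 F2660
G1 X330.1688 Y112.0704
M5
G0 X0.0000 Y0.0000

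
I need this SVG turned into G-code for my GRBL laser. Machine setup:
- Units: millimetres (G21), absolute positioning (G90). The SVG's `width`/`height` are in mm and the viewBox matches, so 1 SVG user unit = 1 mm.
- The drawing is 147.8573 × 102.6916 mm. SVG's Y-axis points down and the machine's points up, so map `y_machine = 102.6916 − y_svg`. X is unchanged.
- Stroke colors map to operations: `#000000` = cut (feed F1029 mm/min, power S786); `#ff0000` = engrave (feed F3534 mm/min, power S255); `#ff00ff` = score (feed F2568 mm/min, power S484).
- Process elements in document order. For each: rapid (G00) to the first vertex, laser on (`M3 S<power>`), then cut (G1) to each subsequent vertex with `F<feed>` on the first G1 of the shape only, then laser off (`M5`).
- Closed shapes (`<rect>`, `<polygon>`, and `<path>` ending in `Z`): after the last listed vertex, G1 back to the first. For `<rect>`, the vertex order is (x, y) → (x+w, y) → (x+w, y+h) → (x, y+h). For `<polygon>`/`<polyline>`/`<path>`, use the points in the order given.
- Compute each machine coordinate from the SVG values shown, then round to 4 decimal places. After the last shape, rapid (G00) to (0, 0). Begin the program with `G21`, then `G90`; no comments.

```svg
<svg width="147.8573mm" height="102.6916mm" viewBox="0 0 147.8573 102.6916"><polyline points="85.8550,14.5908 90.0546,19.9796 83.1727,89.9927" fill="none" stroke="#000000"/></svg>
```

viewBox `0 0 147.8573 102.6916` with mm width/height → 1 unit = 1 mm. Flip: y_m = 102.6916 − y_svg.

**Shape 1** — `<polyline>` open polyline, stroke `#000000` → cut (S786, F1029). Machine vertices: (85.8550,88.1008) → (90.0546,82.7120) → (83.1727,12.6989). Open path.

G21
G90
G00 X85.8550 Y88.1008
M3 S786
G1 X90.0546 Y82.7120 F1029
G1 X83.1727 Y12.6989
M5
G00 X0.0000 Y0.0000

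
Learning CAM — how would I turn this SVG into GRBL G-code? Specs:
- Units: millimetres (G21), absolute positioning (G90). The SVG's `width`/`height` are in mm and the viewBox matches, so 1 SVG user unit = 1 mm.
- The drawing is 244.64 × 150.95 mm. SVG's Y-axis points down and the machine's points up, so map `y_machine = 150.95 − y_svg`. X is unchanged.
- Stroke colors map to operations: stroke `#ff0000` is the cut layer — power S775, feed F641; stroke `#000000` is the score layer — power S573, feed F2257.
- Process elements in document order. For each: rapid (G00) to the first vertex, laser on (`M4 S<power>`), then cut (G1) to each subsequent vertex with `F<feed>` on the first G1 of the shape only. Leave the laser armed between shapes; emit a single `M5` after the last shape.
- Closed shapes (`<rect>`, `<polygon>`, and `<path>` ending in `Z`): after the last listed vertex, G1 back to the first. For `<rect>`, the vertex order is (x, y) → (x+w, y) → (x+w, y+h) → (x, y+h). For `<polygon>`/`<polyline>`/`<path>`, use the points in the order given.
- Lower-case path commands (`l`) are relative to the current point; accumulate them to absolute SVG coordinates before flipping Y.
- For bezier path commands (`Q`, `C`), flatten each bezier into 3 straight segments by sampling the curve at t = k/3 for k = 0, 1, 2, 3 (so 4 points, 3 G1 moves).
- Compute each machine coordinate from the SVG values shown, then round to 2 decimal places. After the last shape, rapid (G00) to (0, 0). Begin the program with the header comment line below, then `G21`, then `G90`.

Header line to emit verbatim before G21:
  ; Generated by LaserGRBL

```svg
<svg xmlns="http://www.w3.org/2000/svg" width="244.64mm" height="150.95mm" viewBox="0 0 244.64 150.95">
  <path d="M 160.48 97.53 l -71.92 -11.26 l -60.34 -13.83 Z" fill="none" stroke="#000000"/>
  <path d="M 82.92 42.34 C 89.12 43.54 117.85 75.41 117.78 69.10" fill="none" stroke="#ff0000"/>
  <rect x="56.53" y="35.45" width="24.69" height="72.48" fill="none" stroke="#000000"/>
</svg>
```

; Generated by LaserGRBL
G21
G90
G00 X160.48 Y53.42
M4 S573
G1 X88.56 Y64.68 F2257
G1 X28.22 Y78.51
G1 X160.48 Y53.42
G00 X82.92 Y108.61
M4 S775
G1 X94.73 Y99.74 F641
G1 X110.15 Y85.72
G1 X117.78 Y81.85
G00 X56.53 Y115.50
M4 S573
G1 X81.22 Y115.50 F2257
G1 X81.22 Y43.02
G1 X56.53 Y43.02
G1 X56.53 Y115.50
M5
G00 X0.00 Y0.00

1 u = 1 mm; y_m = 150.95 − y.

[1] `<path>` closed polygon, #000000→score S573 F2257: (160.48,53.42) → (88.56,64.68) → (28.22,78.51) → (160.48,53.42) (closed)

[2] `<path>` cubic bezier, #ff0000→cut S775 F641: (82.92,108.61) → (94.73,99.74) → (110.15,85.72) → (117.78,81.85)

[3] `<rect>` rectangle, #000000→score S573 F2257: (56.53,115.50) → (81.22,115.50) → (81.22,43.02) → (56.53,43.02) → (56.53,115.50) (closed)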